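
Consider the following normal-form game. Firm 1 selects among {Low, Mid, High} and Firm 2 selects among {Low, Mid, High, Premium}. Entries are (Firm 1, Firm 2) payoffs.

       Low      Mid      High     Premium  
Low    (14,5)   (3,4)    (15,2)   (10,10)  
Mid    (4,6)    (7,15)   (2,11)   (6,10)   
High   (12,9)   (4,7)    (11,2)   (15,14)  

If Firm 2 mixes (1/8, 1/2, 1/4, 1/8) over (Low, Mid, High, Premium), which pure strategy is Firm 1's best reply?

Compute Firm 1's expected payoff from each pure strategy against the given mix.
Low: (1/8)·14 + (1/2)·3 + (1/4)·15 + (1/8)·10 = 33/4
Mid: (1/8)·4 + (1/2)·7 + (1/4)·2 + (1/8)·6 = 21/4
High: (1/8)·12 + (1/2)·4 + (1/4)·11 + (1/8)·15 = 65/8
Highest expected payoff is 33/4, from Low.

Low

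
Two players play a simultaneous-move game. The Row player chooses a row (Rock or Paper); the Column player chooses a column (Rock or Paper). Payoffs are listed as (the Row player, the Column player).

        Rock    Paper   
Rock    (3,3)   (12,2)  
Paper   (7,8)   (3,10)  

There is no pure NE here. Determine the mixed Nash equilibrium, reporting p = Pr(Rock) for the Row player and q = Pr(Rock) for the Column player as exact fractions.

p = 2/3, q = 9/13

Each player's mixing probability is pinned down by making the *other* player indifferent.
The Column player indifferent between Rock and Paper: p·3 + (1−p)·8 = p·2 + (1−p)·10 ⟹ 8 + (-5)p = 10 + (-8)p ⟹ p = 2/3.
The Row player indifferent between Rock and Paper: q·3 + (1−q)·12 = q·7 + (1−q)·3 ⟹ 12 + (-9)q = 3 + 4q ⟹ q = 9/13.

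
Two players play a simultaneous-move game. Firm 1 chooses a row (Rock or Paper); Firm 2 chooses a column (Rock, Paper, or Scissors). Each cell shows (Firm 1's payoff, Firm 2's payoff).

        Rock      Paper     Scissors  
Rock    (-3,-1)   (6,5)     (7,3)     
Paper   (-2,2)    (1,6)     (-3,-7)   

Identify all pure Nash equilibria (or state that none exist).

Check mutual best responses: a cell is a NE iff neither player can gain by unilaterally deviating.
Firm 1's best responses — vs Rock: Paper (payoff -2); vs Paper: Rock (payoff 6); vs Scissors: Rock (payoff 7).
Firm 2's best responses — vs Rock: Paper (payoff 5); vs Paper: Paper (payoff 6).
The only mutual best response is (Rock, Paper); neither player gains by switching there.

(Rock, Paper)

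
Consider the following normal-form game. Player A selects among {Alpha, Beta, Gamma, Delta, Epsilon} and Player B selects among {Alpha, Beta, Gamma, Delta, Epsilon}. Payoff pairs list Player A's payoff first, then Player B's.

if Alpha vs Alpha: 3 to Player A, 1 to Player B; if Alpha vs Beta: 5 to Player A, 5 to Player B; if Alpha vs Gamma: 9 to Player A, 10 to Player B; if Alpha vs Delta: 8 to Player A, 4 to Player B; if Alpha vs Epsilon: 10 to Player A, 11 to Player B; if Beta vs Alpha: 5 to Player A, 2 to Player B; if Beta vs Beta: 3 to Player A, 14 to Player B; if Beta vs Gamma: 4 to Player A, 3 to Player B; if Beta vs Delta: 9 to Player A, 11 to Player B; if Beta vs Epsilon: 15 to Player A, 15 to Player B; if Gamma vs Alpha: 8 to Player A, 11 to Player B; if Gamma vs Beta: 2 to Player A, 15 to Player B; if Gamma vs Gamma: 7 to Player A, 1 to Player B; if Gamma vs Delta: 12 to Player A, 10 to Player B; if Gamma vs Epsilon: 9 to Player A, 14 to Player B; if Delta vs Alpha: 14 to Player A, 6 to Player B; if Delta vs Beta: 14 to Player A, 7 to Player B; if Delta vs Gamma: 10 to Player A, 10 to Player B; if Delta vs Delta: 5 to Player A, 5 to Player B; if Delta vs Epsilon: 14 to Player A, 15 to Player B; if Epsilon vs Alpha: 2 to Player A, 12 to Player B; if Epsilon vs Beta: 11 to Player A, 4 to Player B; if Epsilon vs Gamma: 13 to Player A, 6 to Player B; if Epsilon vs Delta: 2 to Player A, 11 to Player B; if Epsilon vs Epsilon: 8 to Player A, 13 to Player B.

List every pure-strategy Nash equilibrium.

A profile is a Nash equilibrium when each player is best-responding to the other.
Player A's best responses — vs Alpha: Delta (payoff 14); vs Beta: Delta (payoff 14); vs Gamma: Epsilon (payoff 13); vs Delta: Gamma (payoff 12); vs Epsilon: Beta (payoff 15).
Player B's best responses — vs Alpha: Epsilon (payoff 11); vs Beta: Epsilon (payoff 15); vs Gamma: Beta (payoff 15); vs Delta: Epsilon (payoff 15); vs Epsilon: Epsilon (payoff 13).
The only mutual best response is (Beta, Epsilon); neither player gains by switching there.

(Beta, Epsilon)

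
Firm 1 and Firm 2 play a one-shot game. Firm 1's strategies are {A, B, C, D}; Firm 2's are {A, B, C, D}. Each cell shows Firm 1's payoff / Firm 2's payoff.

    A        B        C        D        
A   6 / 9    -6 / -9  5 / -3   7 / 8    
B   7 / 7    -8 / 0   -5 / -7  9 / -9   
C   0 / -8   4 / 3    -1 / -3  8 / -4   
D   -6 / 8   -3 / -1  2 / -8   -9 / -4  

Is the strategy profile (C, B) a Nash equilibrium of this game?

Holding Firm 2 at B: Firm 1 gets 4 from C, versus -6 from A, -8 from B, -3 from D. No profitable deviation for Firm 1.
Holding Firm 1 at C: Firm 2 gets 3 from B, versus -8 from A, -3 from C, -4 from D. No profitable deviation for Firm 2 either.

Yes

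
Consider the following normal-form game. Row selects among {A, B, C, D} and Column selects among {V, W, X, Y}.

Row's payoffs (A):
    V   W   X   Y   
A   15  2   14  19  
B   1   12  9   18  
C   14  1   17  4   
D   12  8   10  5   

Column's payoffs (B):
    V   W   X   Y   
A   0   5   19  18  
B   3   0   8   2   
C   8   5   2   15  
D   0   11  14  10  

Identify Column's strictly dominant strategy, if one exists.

Check whether one of Column's strategies beats all alternatives regardless of what the opponent does.
V is not dominant: against A, W gives 5 > 0.
W is not dominant: against A, X gives 19 > 5.
X is not dominant: against C, V gives 8 > 2.
Y is not dominant: against A, X gives 19 > 18.
No single strategy is best against every opponent action.

No strictly dominant strategy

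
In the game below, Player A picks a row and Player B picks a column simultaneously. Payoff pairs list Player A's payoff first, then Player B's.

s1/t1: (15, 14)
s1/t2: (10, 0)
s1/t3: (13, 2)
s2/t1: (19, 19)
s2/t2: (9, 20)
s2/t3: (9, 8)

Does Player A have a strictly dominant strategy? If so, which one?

A strategy is strictly dominant if it gives Player A a strictly higher payoff than every other strategy, against every choice by the opponent.
s1 is not dominant: against t1, s2 gives 19 > 15.
s2 is not dominant: against t2, s1 gives 10 > 9.
No single strategy is best against every opponent action.

None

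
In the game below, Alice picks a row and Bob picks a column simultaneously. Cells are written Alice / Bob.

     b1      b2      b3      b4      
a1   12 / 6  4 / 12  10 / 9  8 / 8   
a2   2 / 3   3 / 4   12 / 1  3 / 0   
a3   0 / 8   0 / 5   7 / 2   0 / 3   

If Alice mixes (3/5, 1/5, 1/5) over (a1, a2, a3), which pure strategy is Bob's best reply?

Compute Bob's expected payoff from each pure strategy against the given mix.
b1: (3/5)·6 + (1/5)·3 + (1/5)·8 = 29/5
b2: (3/5)·12 + (1/5)·4 + (1/5)·5 = 9
b3: (3/5)·9 + (1/5)·1 + (1/5)·2 = 6
b4: (3/5)·8 + (1/5)·0 + (1/5)·3 = 27/5
Highest expected payoff is 9, from b2.

b2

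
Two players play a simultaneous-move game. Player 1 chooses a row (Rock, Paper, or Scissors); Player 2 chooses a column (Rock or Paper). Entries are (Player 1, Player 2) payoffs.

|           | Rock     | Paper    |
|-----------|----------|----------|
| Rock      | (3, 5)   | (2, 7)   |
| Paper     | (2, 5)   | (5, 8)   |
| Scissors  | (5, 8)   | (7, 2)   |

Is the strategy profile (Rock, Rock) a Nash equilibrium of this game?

Holding Player 2 at Rock: Player 1 gets 3 from Rock but could get 5 by switching to Scissors. Player 1 has a profitable deviation.

No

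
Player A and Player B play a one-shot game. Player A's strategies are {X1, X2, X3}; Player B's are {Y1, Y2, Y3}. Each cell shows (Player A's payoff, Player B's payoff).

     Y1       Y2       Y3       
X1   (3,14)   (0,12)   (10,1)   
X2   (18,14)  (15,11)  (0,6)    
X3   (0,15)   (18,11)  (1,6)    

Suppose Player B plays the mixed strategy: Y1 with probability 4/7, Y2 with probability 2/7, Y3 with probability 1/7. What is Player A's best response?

X2

Compute Player A's expected payoff from each pure strategy against the given mix.
X1: (4/7)·3 + (2/7)·0 + (1/7)·10 = 22/7
X2: (4/7)·18 + (2/7)·15 + (1/7)·0 = 102/7
X3: (4/7)·0 + (2/7)·18 + (1/7)·1 = 37/7
Highest expected payoff is 102/7, from X2.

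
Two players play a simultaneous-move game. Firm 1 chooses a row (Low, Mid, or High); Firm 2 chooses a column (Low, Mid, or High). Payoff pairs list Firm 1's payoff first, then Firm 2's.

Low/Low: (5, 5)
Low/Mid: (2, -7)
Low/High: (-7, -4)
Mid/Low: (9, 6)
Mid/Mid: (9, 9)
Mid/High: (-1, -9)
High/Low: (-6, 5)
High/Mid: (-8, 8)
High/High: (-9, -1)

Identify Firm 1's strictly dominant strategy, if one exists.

A strategy is strictly dominant if it gives Firm 1 a strictly higher payoff than every other strategy, against every choice by the opponent.
Mid strictly dominates: vs Low: 9 > each of {5, -6}; vs Mid: 9 > each of {2, -8}; vs High: -1 > each of {-7, -9}.

Mid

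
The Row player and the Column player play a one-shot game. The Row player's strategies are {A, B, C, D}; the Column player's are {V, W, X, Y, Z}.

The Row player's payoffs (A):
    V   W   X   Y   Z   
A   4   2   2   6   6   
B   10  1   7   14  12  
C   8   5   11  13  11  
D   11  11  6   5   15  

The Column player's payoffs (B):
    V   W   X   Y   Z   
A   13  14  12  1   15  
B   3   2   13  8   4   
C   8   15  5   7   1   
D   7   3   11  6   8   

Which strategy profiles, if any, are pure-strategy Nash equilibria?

A profile is a Nash equilibrium when each player is best-responding to the other.
The Row player's best responses — vs V: D (payoff 11); vs W: D (payoff 11); vs X: C (payoff 11); vs Y: B (payoff 14); vs Z: D (payoff 15).
The Column player's best responses — vs A: Z (payoff 15); vs B: X (payoff 13); vs C: W (payoff 15); vs D: X (payoff 11).
No cell has both players best-responding. For instance, the Row player's best reply to V is D, but against D the Column player prefers X over V.

There is no pure-strategy Nash equilibrium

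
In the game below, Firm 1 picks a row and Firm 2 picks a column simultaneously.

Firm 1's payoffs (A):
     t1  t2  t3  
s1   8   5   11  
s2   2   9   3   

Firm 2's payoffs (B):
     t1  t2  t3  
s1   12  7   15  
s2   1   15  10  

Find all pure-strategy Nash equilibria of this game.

(s1, t3) and (s2, t2)

Find each player's best response to every opponent strategy; NE are the intersections.
Firm 1's best responses — vs t1: s1 (payoff 8); vs t2: s2 (payoff 9); vs t3: s1 (payoff 11).
Firm 2's best responses — vs s1: t3 (payoff 15); vs s2: t2 (payoff 15).
Mutual best responses occur at (s1, t3) and (s2, t2); at each, neither player gains by switching.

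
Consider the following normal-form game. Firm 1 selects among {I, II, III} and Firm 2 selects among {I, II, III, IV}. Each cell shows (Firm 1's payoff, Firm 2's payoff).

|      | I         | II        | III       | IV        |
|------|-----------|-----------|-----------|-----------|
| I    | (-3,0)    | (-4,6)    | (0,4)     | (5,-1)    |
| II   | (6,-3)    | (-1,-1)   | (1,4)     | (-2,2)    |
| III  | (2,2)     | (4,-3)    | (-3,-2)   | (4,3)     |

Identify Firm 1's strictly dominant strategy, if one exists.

A strategy is strictly dominant if it gives Firm 1 a strictly higher payoff than every other strategy, against every choice by the opponent.
I is not dominant: against I, II gives 6 > -3.
II is not dominant: against II, III gives 4 > -1.
III is not dominant: against I, II gives 6 > 2.
No single strategy is best against every opponent action.

No strictly dominant strategy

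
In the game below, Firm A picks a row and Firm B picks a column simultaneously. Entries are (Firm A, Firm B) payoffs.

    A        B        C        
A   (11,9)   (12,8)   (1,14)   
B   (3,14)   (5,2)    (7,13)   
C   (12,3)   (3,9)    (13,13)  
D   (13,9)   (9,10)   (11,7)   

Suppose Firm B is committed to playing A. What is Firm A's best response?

With Firm B fixed at A, Firm A's payoffs are: A → 11, B → 3, C → 12, D → 13.
The maximum is 13, achieved by D.

D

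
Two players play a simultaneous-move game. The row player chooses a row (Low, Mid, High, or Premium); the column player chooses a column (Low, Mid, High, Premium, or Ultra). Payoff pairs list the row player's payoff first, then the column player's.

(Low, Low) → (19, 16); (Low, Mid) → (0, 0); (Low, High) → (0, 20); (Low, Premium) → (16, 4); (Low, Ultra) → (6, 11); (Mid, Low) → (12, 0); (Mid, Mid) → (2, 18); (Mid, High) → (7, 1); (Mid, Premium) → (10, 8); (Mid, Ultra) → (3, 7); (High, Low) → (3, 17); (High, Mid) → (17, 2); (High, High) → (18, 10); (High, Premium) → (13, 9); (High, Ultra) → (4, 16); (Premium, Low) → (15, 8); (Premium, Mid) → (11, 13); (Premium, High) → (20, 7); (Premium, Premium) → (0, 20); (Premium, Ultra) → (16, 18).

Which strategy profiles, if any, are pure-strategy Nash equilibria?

A profile is a Nash equilibrium when each player is best-responding to the other.
The row player's best responses — vs Low: Low (payoff 19); vs Mid: High (payoff 17); vs High: Premium (payoff 20); vs Premium: Low (payoff 16); vs Ultra: Premium (payoff 16).
The column player's best responses — vs Low: High (payoff 20); vs Mid: Mid (payoff 18); vs High: Low (payoff 17); vs Premium: Premium (payoff 20).
No cell has both players best-responding. For instance, the row player's best reply to Premium is Low, but against Low the column player prefers High over Premium.

None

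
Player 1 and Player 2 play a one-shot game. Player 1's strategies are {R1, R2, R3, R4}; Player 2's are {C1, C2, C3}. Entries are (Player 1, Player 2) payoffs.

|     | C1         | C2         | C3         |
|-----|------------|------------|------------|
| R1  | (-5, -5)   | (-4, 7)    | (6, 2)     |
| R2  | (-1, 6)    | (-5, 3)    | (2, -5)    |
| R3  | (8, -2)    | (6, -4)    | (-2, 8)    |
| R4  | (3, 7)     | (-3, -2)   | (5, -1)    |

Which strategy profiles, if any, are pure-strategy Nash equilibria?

None

Check mutual best responses: a cell is a NE iff neither player can gain by unilaterally deviating.
Player 1's best responses — vs C1: R3 (payoff 8); vs C2: R3 (payoff 6); vs C3: R1 (payoff 6).
Player 2's best responses — vs R1: C2 (payoff 7); vs R2: C1 (payoff 6); vs R3: C3 (payoff 8); vs R4: C1 (payoff 7).
No cell has both players best-responding. For instance, Player 1's best reply to C3 is R1, but against R1 Player 2 prefers C2 over C3.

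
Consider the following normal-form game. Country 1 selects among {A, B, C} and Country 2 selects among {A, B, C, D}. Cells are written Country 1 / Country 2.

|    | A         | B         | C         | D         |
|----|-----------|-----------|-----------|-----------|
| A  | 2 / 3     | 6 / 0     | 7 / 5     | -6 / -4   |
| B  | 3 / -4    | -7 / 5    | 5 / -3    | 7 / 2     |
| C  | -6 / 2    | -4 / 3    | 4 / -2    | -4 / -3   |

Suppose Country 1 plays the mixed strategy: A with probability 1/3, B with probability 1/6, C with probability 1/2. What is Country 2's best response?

Compute Country 2's expected payoff from each pure strategy against the given mix.
A: (1/3)·3 + (1/6)·(-4) + (1/2)·2 = 4/3
B: (1/3)·0 + (1/6)·5 + (1/2)·3 = 7/3
C: (1/3)·5 + (1/6)·(-3) + (1/2)·(-2) = 1/6
D: (1/3)·(-4) + (1/6)·2 + (1/2)·(-3) = -5/2
Highest expected payoff is 7/3, from B.

B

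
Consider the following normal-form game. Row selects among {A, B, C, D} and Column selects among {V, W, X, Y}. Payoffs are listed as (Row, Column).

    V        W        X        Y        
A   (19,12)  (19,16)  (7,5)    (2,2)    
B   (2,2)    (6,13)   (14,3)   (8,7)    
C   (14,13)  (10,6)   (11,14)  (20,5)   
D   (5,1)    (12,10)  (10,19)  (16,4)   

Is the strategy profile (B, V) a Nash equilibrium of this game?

Holding Column at V: Row gets 2 from B but could get 19 by switching to A. Row has a profitable deviation.

No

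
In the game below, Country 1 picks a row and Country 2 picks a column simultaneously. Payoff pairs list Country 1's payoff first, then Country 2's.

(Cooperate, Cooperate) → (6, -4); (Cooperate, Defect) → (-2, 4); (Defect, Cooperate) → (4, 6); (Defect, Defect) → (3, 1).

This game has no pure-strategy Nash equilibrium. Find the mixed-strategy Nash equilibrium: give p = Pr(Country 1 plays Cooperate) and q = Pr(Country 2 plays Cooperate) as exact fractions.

p = 5/13, q = 5/7

In a mixed NE each player is indifferent between their pure strategies, so the opponent's mix sets the indifference.
Country 2 indifferent between Cooperate and Defect: p·(-4) + (1−p)·6 = p·4 + (1−p)·1 ⟹ 6 + (-10)p = 1 + 3p ⟹ p = 5/13.
Country 1 indifferent between Cooperate and Defect: q·6 + (1−q)·(-2) = q·4 + (1−q)·3 ⟹ (-2) + 8q = 3 + 1q ⟹ q = 5/7.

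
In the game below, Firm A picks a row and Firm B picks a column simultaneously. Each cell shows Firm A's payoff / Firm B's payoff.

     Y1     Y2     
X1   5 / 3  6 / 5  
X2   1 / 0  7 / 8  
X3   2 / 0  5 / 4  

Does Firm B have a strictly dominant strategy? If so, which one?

Y2

A strategy is strictly dominant if it gives Firm B a strictly higher payoff than every other strategy, against every choice by the opponent.
Y2 strictly dominates: vs X1: 5 > 3; vs X2: 8 > 0; vs X3: 4 > 0.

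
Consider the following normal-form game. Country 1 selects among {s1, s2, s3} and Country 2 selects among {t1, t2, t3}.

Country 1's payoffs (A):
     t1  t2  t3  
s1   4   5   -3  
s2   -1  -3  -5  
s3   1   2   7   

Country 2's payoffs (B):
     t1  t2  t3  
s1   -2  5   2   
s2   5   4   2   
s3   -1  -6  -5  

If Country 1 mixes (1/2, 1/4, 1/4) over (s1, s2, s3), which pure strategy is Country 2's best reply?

Country 2's best reply maximizes expected payoff against the mix.
t1: (1/2)·(-2) + (1/4)·5 + (1/4)·(-1) = 0
t2: (1/2)·5 + (1/4)·4 + (1/4)·(-6) = 2
t3: (1/2)·2 + (1/4)·2 + (1/4)·(-5) = 1/4
Highest expected payoff is 2, from t2.

t2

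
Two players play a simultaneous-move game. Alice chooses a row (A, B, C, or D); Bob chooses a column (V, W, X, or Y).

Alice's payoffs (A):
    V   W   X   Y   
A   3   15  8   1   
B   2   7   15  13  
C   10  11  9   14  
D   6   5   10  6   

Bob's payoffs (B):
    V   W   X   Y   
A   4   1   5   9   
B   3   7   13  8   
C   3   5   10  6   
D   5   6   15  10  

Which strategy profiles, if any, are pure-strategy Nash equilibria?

Check mutual best responses: a cell is a NE iff neither player can gain by unilaterally deviating.
Alice's best responses — vs V: C (payoff 10); vs W: A (payoff 15); vs X: B (payoff 15); vs Y: C (payoff 14).
Bob's best responses — vs A: Y (payoff 9); vs B: X (payoff 13); vs C: X (payoff 10); vs D: X (payoff 15).
The only mutual best response is (B, X); neither player gains by switching there.

(B, X)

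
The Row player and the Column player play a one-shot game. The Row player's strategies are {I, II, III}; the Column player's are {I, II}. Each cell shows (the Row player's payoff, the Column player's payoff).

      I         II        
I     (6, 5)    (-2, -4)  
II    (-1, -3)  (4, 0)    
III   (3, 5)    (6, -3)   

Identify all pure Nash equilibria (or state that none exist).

Check mutual best responses: a cell is a NE iff neither player can gain by unilaterally deviating.
The Row player's best responses — vs I: I (payoff 6); vs II: III (payoff 6).
The Column player's best responses — vs I: I (payoff 5); vs II: II (payoff 0); vs III: I (payoff 5).
The only mutual best response is (I, I); neither player gains by switching there.

(I, I)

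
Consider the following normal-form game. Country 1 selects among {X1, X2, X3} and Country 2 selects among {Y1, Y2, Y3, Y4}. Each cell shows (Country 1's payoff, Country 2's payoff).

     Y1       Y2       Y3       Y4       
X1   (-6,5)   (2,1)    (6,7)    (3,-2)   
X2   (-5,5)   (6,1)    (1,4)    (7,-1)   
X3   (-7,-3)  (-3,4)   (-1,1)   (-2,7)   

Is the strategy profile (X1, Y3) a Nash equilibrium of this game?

Holding Country 2 at Y3: Country 1 gets 6 from X1, versus 1 from X2, -1 from X3. No profitable deviation for Country 1.
Holding Country 1 at X1: Country 2 gets 7 from Y3, versus 5 from Y1, 1 from Y2, -2 from Y4. No profitable deviation for Country 2 either.

Yes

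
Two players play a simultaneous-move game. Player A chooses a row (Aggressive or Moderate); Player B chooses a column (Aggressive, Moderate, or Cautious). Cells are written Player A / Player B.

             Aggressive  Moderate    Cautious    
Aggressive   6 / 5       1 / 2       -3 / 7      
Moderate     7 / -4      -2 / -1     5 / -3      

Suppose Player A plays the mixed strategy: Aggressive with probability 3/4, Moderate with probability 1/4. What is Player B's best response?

Cautious

Compute Player B's expected payoff from each pure strategy against the given mix.
Aggressive: (3/4)·5 + (1/4)·(-4) = 11/4
Moderate: (3/4)·2 + (1/4)·(-1) = 5/4
Cautious: (3/4)·7 + (1/4)·(-3) = 9/2
Highest expected payoff is 9/2, from Cautious.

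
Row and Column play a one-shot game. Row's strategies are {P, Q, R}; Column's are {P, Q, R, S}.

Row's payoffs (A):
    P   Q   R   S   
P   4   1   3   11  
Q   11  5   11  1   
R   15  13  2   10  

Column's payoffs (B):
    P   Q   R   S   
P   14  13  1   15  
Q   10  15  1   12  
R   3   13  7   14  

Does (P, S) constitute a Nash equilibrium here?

Yes

Holding Column at S: Row gets 11 from P, versus 1 from Q, 10 from R. No profitable deviation for Row.
Holding Row at P: Column gets 15 from S, versus 14 from P, 13 from Q, 1 from R. No profitable deviation for Column either.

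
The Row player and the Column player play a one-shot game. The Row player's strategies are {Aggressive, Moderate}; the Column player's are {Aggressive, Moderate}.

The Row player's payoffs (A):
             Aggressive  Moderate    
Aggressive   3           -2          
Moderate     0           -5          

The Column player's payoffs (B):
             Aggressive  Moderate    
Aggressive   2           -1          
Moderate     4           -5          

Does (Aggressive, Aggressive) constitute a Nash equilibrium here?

Yes

Holding the Column player at Aggressive: the Row player gets 3 from Aggressive, versus 0 from Moderate. No profitable deviation for the Row player.
Holding the Row player at Aggressive: the Column player gets 2 from Aggressive, versus -1 from Moderate. No profitable deviation for the Column player either.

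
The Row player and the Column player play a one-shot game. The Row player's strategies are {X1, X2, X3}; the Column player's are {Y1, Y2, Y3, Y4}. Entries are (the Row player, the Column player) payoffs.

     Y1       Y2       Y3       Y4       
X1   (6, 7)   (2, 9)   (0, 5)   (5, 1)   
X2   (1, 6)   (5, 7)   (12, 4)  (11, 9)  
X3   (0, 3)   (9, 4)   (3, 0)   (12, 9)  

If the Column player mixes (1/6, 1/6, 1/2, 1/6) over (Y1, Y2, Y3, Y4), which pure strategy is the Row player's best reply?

Compute the Row player's expected payoff from each pure strategy against the given mix.
X1: (1/6)·6 + (1/6)·2 + (1/2)·0 + (1/6)·5 = 13/6
X2: (1/6)·1 + (1/6)·5 + (1/2)·12 + (1/6)·11 = 53/6
X3: (1/6)·0 + (1/6)·9 + (1/2)·3 + (1/6)·12 = 5
Highest expected payoff is 53/6, from X2.

X2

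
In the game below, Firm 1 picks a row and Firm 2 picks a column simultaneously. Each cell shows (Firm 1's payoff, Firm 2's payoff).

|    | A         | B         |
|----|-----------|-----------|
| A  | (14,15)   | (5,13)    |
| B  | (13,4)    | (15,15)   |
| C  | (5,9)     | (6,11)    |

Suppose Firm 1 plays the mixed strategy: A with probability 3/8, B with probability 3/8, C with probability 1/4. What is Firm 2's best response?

Firm 2's best reply maximizes expected payoff against the mix.
A: (3/8)·15 + (3/8)·4 + (1/4)·9 = 75/8
B: (3/8)·13 + (3/8)·15 + (1/4)·11 = 53/4
Highest expected payoff is 53/4, from B.

B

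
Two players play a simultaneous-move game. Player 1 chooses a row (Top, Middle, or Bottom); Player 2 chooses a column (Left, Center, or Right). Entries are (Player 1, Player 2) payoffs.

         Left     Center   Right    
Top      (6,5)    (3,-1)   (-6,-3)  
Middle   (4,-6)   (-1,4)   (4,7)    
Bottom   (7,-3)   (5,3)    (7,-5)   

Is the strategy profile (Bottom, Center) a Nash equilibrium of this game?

Holding Player 2 at Center: Player 1 gets 5 from Bottom, versus 3 from Top, -1 from Middle. No profitable deviation for Player 1.
Holding Player 1 at Bottom: Player 2 gets 3 from Center, versus -3 from Left, -5 from Right. No profitable deviation for Player 2 either.

Yes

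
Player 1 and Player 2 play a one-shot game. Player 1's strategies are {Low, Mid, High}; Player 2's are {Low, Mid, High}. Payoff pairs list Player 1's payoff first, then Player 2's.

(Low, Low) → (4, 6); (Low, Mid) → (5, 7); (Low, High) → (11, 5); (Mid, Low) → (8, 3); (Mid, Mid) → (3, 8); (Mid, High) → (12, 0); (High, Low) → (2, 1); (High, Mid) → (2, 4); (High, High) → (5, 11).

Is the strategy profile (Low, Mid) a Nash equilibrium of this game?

Yes

Holding Player 2 at Mid: Player 1 gets 5 from Low, versus 3 from Mid, 2 from High. No profitable deviation for Player 1.
Holding Player 1 at Low: Player 2 gets 7 from Mid, versus 6 from Low, 5 from High. No profitable deviation for Player 2 either.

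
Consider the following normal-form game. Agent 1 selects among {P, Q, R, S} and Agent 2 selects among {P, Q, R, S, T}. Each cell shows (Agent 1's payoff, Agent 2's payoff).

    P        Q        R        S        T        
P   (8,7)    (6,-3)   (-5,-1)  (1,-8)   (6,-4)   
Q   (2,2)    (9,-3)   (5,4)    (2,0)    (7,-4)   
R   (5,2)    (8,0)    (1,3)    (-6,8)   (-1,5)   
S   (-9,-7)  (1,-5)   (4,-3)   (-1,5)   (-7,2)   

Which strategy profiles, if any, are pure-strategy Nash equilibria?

(P, P) and (Q, R)

A profile is a Nash equilibrium when each player is best-responding to the other.
Agent 1's best responses — vs P: P (payoff 8); vs Q: Q (payoff 9); vs R: Q (payoff 5); vs S: Q (payoff 2); vs T: Q (payoff 7).
Agent 2's best responses — vs P: P (payoff 7); vs Q: R (payoff 4); vs R: S (payoff 8); vs S: S (payoff 5).
Mutual best responses occur at (P, P) and (Q, R); at each, neither player gains by switching.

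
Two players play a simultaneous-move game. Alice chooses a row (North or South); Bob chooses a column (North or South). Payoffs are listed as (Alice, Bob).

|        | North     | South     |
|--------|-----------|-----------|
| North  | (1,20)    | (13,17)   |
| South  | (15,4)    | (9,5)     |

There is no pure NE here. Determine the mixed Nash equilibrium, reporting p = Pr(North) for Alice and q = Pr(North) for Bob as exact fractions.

In a mixed NE each player is indifferent between their pure strategies, so the opponent's mix sets the indifference.
Bob indifferent between North and South: p·20 + (1−p)·4 = p·17 + (1−p)·5 ⟹ 4 + 16p = 5 + 12p ⟹ p = 1/4.
Alice indifferent between North and South: q·1 + (1−q)·13 = q·15 + (1−q)·9 ⟹ 13 + (-12)q = 9 + 6q ⟹ q = 2/9.

p = 1/4, q = 2/9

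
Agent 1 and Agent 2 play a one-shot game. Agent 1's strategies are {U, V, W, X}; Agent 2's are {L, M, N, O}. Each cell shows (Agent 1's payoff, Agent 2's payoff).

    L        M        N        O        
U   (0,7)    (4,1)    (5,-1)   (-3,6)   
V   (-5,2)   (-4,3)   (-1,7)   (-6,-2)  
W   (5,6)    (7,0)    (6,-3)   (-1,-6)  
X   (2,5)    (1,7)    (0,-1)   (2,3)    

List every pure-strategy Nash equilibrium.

A profile is a Nash equilibrium when each player is best-responding to the other.
Agent 1's best responses — vs L: W (payoff 5); vs M: W (payoff 7); vs N: W (payoff 6); vs O: X (payoff 2).
Agent 2's best responses — vs U: L (payoff 7); vs V: N (payoff 7); vs W: L (payoff 6); vs X: M (payoff 7).
The only mutual best response is (W, L); neither player gains by switching there.

(W, L)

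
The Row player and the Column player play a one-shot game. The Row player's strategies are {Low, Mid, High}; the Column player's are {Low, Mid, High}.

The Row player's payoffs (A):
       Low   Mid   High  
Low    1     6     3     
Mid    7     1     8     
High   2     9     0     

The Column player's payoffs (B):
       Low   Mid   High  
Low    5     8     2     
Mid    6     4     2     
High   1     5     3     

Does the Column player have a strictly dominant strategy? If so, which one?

Check whether one of the Column player's strategies beats all alternatives regardless of what the opponent does.
Low is not dominant: against Low, Mid gives 8 > 5.
Mid is not dominant: against Mid, Low gives 6 > 4.
High is not dominant: against Low, Low gives 5 > 2.
No single strategy is best against every opponent action.

None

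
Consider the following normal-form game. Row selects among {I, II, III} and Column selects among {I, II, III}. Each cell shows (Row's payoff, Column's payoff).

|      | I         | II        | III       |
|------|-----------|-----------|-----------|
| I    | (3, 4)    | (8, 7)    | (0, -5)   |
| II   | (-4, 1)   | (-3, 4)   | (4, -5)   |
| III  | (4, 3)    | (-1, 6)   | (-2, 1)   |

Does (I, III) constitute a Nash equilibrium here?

No

Holding Column at III: Row gets 0 from I but could get 4 by switching to II. Row has a profitable deviation.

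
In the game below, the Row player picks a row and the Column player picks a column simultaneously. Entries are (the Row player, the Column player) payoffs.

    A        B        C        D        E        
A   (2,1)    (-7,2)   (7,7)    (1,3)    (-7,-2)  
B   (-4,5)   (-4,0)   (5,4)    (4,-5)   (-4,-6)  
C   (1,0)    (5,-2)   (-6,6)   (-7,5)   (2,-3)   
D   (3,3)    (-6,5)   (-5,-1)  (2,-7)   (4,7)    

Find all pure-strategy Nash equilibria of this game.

Check mutual best responses: a cell is a NE iff neither player can gain by unilaterally deviating.
The Row player's best responses — vs A: D (payoff 3); vs B: C (payoff 5); vs C: A (payoff 7); vs D: B (payoff 4); vs E: D (payoff 4).
The Column player's best responses — vs A: C (payoff 7); vs B: A (payoff 5); vs C: C (payoff 6); vs D: E (payoff 7).
Mutual best responses occur at (A, C) and (D, E); at each, neither player gains by switching.

(A, C) and (D, E)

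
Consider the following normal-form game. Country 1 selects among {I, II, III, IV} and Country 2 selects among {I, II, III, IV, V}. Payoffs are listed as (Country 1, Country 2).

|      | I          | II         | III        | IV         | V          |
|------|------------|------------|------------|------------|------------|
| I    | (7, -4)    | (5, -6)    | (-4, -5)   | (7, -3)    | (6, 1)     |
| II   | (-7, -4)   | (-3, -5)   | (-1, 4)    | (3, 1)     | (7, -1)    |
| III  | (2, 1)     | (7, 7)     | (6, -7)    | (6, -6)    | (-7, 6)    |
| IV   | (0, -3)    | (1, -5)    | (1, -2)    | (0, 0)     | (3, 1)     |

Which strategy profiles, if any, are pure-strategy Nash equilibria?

(III, II)

Check mutual best responses: a cell is a NE iff neither player can gain by unilaterally deviating.
Country 1's best responses — vs I: I (payoff 7); vs II: III (payoff 7); vs III: III (payoff 6); vs IV: I (payoff 7); vs V: II (payoff 7).
Country 2's best responses — vs I: V (payoff 1); vs II: III (payoff 4); vs III: II (payoff 7); vs IV: V (payoff 1).
The only mutual best response is (III, II); neither player gains by switching there.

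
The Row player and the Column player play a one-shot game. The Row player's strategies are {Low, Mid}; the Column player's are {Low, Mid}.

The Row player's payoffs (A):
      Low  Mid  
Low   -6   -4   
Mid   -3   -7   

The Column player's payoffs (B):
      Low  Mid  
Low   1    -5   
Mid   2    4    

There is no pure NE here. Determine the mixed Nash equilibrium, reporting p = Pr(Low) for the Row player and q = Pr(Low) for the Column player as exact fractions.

Each player's mixing probability is pinned down by making the *other* player indifferent.
The Column player indifferent between Low and Mid: p·1 + (1−p)·2 = p·(-5) + (1−p)·4 ⟹ 2 + (-1)p = 4 + (-9)p ⟹ p = 1/4.
The Row player indifferent between Low and Mid: q·(-6) + (1−q)·(-4) = q·(-3) + (1−q)·(-7) ⟹ (-4) + (-2)q = (-7) + 4q ⟹ q = 1/2.

p = 1/4, q = 1/2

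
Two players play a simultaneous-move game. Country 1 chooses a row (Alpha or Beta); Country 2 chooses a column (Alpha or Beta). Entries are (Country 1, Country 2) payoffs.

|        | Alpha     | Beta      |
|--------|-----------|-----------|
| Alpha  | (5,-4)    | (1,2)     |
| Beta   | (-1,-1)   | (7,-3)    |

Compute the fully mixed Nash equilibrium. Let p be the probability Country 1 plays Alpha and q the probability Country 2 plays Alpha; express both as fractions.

Each player's mixing probability is pinned down by making the *other* player indifferent.
Country 2 indifferent between Alpha and Beta: p·(-4) + (1−p)·(-1) = p·2 + (1−p)·(-3) ⟹ (-1) + (-3)p = (-3) + 5p ⟹ p = 1/4.
Country 1 indifferent between Alpha and Beta: q·5 + (1−q)·1 = q·(-1) + (1−q)·7 ⟹ 1 + 4q = 7 + (-8)q ⟹ q = 1/2.

p = 1/4, q = 1/2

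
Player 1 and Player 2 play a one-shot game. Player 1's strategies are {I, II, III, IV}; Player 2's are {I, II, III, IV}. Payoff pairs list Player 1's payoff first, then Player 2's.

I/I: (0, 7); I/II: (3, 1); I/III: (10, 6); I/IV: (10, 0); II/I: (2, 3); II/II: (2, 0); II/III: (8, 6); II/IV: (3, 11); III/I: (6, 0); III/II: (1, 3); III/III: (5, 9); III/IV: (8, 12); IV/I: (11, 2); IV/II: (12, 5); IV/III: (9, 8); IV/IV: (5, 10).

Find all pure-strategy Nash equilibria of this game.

Find each player's best response to every opponent strategy; NE are the intersections.
Player 1's best responses — vs I: IV (payoff 11); vs II: IV (payoff 12); vs III: I (payoff 10); vs IV: I (payoff 10).
Player 2's best responses — vs I: I (payoff 7); vs II: IV (payoff 11); vs III: IV (payoff 12); vs IV: IV (payoff 10).
No cell has both players best-responding. For instance, Player 1's best reply to III is I, but against I Player 2 prefers I over III.

None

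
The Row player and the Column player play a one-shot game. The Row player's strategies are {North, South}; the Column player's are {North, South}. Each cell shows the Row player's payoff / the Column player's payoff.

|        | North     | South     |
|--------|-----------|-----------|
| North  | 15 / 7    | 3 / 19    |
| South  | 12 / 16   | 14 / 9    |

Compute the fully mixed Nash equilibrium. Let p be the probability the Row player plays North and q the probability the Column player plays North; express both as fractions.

Each player's mixing probability is pinned down by making the *other* player indifferent.
The Column player indifferent between North and South: p·7 + (1−p)·16 = p·19 + (1−p)·9 ⟹ 16 + (-9)p = 9 + 10p ⟹ p = 7/19.
The Row player indifferent between North and South: q·15 + (1−q)·3 = q·12 + (1−q)·14 ⟹ 3 + 12q = 14 + (-2)q ⟹ q = 11/14.

p = 7/19, q = 11/14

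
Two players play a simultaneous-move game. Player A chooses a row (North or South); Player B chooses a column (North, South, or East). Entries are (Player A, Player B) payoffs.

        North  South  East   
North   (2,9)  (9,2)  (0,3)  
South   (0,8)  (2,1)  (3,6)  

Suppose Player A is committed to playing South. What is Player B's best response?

With Player A fixed at South, Player B's payoffs are: North → 8, South → 1, East → 6.
The maximum is 8, achieved by North.

North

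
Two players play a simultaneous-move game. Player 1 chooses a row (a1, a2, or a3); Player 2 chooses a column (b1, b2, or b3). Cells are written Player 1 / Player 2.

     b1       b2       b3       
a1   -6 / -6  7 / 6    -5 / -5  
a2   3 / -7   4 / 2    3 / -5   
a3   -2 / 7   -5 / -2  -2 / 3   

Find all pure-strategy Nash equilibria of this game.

Check mutual best responses: a cell is a NE iff neither player can gain by unilaterally deviating.
Player 1's best responses — vs b1: a2 (payoff 3); vs b2: a1 (payoff 7); vs b3: a2 (payoff 3).
Player 2's best responses — vs a1: b2 (payoff 6); vs a2: b2 (payoff 2); vs a3: b1 (payoff 7).
The only mutual best response is (a1, b2); neither player gains by switching there.

(a1, b2)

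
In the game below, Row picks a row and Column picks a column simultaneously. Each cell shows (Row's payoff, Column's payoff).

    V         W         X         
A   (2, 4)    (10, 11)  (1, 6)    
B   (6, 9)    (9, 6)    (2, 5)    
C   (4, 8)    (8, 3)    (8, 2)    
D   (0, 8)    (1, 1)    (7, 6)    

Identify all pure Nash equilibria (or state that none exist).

Find each player's best response to every opponent strategy; NE are the intersections.
Row's best responses — vs V: B (payoff 6); vs W: A (payoff 10); vs X: C (payoff 8).
Column's best responses — vs A: W (payoff 11); vs B: V (payoff 9); vs C: V (payoff 8); vs D: V (payoff 8).
Mutual best responses occur at (A, W) and (B, V); at each, neither player gains by switching.

(A, W) and (B, V)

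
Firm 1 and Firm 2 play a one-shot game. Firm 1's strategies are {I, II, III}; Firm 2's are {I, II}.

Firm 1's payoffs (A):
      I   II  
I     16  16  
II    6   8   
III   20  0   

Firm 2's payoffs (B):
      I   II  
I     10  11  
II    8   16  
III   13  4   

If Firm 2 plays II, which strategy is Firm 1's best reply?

I

With Firm 2 fixed at II, Firm 1's payoffs are: I → 16, II → 8, III → 0.
The maximum is 16, achieved by I.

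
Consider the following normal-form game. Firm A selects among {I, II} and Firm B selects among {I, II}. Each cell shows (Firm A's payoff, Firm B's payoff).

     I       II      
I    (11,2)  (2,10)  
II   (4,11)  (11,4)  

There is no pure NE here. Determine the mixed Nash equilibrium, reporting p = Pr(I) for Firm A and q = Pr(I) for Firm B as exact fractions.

p = 7/15, q = 9/16

In a mixed NE each player is indifferent between their pure strategies, so the opponent's mix sets the indifference.
Firm B indifferent between I and II: p·2 + (1−p)·11 = p·10 + (1−p)·4 ⟹ 11 + (-9)p = 4 + 6p ⟹ p = 7/15.
Firm A indifferent between I and II: q·11 + (1−q)·2 = q·4 + (1−q)·11 ⟹ 2 + 9q = 11 + (-7)q ⟹ q = 9/16.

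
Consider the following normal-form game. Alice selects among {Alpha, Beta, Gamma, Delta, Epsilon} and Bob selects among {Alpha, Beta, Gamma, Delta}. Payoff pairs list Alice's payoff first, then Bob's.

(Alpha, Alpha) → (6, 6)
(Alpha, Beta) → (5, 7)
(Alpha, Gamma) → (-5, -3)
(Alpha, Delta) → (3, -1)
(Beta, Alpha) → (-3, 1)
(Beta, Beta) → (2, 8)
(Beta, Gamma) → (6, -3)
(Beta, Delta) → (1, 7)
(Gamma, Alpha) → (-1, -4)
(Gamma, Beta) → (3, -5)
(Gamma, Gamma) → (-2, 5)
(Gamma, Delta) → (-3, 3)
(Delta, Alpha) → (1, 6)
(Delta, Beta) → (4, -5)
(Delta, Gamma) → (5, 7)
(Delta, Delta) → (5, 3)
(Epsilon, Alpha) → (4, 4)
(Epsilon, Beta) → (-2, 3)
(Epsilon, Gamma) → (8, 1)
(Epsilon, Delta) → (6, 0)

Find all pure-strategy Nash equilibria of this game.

A profile is a Nash equilibrium when each player is best-responding to the other.
Alice's best responses — vs Alpha: Alpha (payoff 6); vs Beta: Alpha (payoff 5); vs Gamma: Epsilon (payoff 8); vs Delta: Epsilon (payoff 6).
Bob's best responses — vs Alpha: Beta (payoff 7); vs Beta: Beta (payoff 8); vs Gamma: Gamma (payoff 5); vs Delta: Gamma (payoff 7); vs Epsilon: Alpha (payoff 4).
The only mutual best response is (Alpha, Beta); neither player gains by switching there.

(Alpha, Beta)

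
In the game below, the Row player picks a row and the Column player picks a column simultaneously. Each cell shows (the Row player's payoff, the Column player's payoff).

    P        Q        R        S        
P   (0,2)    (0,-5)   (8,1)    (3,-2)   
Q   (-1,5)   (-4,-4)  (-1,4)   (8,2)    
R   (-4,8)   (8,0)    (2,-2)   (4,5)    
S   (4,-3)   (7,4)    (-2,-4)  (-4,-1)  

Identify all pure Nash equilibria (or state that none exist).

No pure-strategy Nash equilibrium

Check mutual best responses: a cell is a NE iff neither player can gain by unilaterally deviating.
The Row player's best responses — vs P: S (payoff 4); vs Q: R (payoff 8); vs R: P (payoff 8); vs S: Q (payoff 8).
The Column player's best responses — vs P: P (payoff 2); vs Q: P (payoff 5); vs R: P (payoff 8); vs S: Q (payoff 4).
No cell has both players best-responding. For instance, the Row player's best reply to P is S, but against S the Column player prefers Q over P.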